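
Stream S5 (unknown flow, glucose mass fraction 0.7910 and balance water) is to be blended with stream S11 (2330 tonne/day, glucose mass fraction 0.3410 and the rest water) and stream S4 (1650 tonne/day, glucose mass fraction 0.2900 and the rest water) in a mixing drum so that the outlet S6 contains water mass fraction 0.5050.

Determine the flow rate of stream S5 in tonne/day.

2355 tonne/day

Let S5 be the unknown flow. Total out = 3980 + S5.
water balance: 2707 + 0.209·S5 = 0.505·(3980 + S5)
(0.209 − 0.505)·S5 = 0.505×3980 − 2707 = -697.07
S5 = -697.07 / -0.296 = 2355 tonne/day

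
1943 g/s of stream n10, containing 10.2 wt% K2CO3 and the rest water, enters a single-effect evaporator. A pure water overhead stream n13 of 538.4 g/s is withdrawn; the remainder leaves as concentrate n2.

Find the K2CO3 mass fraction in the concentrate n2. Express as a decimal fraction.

0.141

K2CO3 is not removed: 1943×0.102 = 198.19 g/s of K2CO3 enters n2.
Concentrate = 1943 − 538.4 = 1404.6 g/s.
Mass fraction = 198.19/1404.6 = 0.141.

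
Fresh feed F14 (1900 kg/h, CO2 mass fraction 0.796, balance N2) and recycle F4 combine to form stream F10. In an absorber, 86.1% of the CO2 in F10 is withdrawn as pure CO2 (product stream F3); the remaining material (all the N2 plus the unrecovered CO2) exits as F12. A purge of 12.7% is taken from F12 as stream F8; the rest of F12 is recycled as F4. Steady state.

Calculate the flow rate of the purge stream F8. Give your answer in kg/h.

418 kg/h

N2 enters only via F14 and leaves only via the purge: 1900×0.204 = 0.127×(N2 in F12), and the absorber passes all N2, so N2 in F10 = N2 in F12 = 3052 kg/h.
CO2 in F10: m_A = 1900×0.796 + (1−0.127)·(1−0.861)·m_A, so m_A = 1512.4/0.8787 = 1721.3 kg/h.
F12 = (1−0.861)×1721.3 + 3052 = 3291.2 kg/h.
Purge F8 = 0.127×3291.2 = 417.99 kg/h.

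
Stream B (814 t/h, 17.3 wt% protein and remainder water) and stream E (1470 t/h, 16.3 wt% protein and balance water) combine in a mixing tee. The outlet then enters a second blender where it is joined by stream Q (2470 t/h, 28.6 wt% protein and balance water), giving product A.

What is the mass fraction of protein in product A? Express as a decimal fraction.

Overall, product flow = 4754 t/h.
protein in = 814×0.173 + 1470×0.163 + 2470×0.286 = 1086.9 t/h.
protein fraction in A = 0.2286.

0.2286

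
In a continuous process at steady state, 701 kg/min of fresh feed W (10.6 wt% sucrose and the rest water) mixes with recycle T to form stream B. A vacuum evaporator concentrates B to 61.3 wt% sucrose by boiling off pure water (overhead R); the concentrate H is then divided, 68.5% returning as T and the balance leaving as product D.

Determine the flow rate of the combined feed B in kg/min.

964.6 kg/min

Overall sucrose balance (none leaves overhead): sucrose in fresh feed = sucrose in product, i.e. 701×0.106 = (1−0.685)·H·0.613.
H = 74.306/(0.613×0.315) = 384.82 kg/min.
Recycle T = 0.685×384.82 = 263.6 kg/min.
Combined feed B = 701 + 263.6 = 964.6 kg/min.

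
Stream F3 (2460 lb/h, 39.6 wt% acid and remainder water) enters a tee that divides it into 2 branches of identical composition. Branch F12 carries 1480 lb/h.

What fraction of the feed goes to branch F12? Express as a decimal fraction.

0.602

Fraction to F12 = 1480/2460 = 0.6016.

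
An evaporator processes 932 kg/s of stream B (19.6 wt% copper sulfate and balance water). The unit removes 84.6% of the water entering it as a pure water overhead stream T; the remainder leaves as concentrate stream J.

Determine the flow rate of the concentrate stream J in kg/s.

298.1 kg/s

water entering = 932×0.804 = 749.33 kg/s; overhead removed = 0.846×749.33 = 633.93 kg/s.
Concentrate = 932 − 633.93 = 298.07 kg/s.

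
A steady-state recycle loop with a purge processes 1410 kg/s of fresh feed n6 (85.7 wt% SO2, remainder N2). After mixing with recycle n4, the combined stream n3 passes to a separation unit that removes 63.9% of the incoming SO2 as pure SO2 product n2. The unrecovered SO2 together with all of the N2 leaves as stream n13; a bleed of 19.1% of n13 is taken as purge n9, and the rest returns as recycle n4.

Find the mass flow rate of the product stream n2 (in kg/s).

1091 kg/s

SO2 in n3: m_A = 1410×0.857 + (1−0.191)·(1−0.639)·m_A, so m_A = 1208.4/0.7080 = 1706.9 kg/s.
Product n2 = 0.639×1706.9 = 1090.7 kg/s.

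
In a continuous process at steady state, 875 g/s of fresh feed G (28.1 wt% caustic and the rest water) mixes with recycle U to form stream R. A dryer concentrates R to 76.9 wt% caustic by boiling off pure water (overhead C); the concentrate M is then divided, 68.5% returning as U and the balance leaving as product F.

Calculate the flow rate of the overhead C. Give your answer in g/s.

555.3 g/s

Overall caustic balance (none leaves overhead): caustic in fresh feed = caustic in product, i.e. 875×0.281 = (1−0.685)·M·0.769.
M = 245.88/(0.769×0.315) = 1015 g/s.
Recycle U = 0.685×1015 = 695.29 g/s.
Combined feed R = 875 + 695.29 = 1570.3 g/s.
Overhead C = R − M = 1570.3 − 1015 = 555.27 g/s.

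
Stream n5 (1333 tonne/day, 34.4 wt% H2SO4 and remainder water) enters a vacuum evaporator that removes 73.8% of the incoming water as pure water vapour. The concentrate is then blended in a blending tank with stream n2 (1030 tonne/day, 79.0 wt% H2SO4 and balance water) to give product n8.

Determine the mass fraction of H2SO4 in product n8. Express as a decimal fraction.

0.7407

Vapour removed = 0.738×0.656×1333 = 645.34 tonne/day; concentrate = 687.66 tonne/day.
H2SO4 reaching the mixer = 458.55 (from concentrate) + 1030×0.790 = 1272.3 tonne/day.
Product flow = 687.66 + 1030 = 1717.7 tonne/day; H2SO4 fraction = 0.7407.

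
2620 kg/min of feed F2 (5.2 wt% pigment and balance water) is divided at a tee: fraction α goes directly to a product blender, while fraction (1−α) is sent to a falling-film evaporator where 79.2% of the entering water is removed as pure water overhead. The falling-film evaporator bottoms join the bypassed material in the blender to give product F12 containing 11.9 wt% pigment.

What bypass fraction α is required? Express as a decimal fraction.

All 2620×0.052 = 136.24 kg/min of pigment reaches F12, so F12 = 136.24/0.119 = 1144.9 kg/min and vapour = 1475.1 kg/min.
The evaporator receives (1−α)·2620 of feed at 0.948 water and removes 0.792 of that water:
0.792×0.948×(1−α)×2620 = 1475.1
(1−α) = 1475.1/1967.1 = 0.7499;  α = 0.2501.

0.250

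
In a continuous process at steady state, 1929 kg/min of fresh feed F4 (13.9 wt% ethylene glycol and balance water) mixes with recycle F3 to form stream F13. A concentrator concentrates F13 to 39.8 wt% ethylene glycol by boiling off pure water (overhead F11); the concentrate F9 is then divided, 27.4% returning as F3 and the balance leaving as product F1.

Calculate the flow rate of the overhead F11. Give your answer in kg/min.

1255 kg/min

Overall ethylene glycol balance (none leaves overhead): ethylene glycol in fresh feed = ethylene glycol in product, i.e. 1929×0.139 = (1−0.274)·F9·0.398.
F9 = 268.13/(0.398×0.726) = 927.96 kg/min.
Recycle F3 = 0.274×927.96 = 254.26 kg/min.
Combined feed F13 = 1929 + 254.26 = 2183.3 kg/min.
Overhead F11 = F13 − F9 = 2183.3 − 927.96 = 1255.3 kg/min.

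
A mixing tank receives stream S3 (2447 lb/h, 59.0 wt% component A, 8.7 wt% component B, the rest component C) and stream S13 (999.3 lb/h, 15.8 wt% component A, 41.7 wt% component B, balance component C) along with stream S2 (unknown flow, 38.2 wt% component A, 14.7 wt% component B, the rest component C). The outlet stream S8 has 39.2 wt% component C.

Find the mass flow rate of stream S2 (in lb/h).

Let S2 be the unknown flow. Total out = 3446.3 + S2.
component C balance: 1215.1 + 0.471·S2 = 0.392·(3446.3 + S2)
(0.471 − 0.392)·S2 = 0.392×3446.3 − 1215.1 = 135.87
S2 = 135.87 / 0.079 = 1719.8 lb/h

1720 lb/h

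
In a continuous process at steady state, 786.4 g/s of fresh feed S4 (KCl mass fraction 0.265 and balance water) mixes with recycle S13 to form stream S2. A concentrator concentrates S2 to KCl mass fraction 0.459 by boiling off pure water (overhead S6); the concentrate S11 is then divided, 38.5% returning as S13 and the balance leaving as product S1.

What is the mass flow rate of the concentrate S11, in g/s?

Overall KCl balance (none leaves overhead): KCl in fresh feed = KCl in product, i.e. 786.4×0.265 = (1−0.385)·S11·0.459.
S11 = 208.4/(0.459×0.615) = 738.25 g/s.

738.2 g/s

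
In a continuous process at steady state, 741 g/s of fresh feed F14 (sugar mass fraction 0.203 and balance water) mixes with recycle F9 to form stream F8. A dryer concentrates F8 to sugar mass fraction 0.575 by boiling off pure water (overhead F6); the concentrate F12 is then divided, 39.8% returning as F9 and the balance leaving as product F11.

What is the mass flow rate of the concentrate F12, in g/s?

434.6 g/s

Overall sugar balance (none leaves overhead): sugar in fresh feed = sugar in product, i.e. 741×0.203 = (1−0.398)·F12·0.575.
F12 = 150.42/(0.575×0.602) = 434.56 g/s.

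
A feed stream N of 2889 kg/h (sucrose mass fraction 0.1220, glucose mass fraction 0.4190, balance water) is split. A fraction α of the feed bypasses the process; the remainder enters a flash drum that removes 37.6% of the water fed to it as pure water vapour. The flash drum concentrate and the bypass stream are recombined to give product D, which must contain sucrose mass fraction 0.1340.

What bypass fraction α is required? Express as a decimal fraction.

All 2889×0.122 = 352.46 kg/h of sucrose reaches D, so D = 352.46/0.134 = 2630.3 kg/h and vapour = 258.72 kg/h.
The evaporator receives (1−α)·2889 of feed at 0.459 water and removes 0.376 of that water:
0.376×0.459×(1−α)×2889 = 258.72
(1−α) = 258.72/498.6 = 0.5189;  α = 0.4811.

0.481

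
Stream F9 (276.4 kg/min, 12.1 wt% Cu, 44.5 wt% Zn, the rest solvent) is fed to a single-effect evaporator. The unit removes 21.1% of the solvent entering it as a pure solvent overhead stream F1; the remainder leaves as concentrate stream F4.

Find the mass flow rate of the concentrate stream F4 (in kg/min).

solvent entering = 276.4×0.434 = 119.96 kg/min; overhead removed = 0.211×119.96 = 25.311 kg/min.
Concentrate = 276.4 − 25.311 = 251.09 kg/min.

251.1 kg/min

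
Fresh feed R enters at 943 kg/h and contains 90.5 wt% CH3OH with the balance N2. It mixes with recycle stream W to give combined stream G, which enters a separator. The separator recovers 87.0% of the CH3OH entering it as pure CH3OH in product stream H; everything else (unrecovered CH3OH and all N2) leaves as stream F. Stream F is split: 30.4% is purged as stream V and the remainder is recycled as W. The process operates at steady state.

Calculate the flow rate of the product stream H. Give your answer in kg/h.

CH3OH in G: m_A = 943×0.905 + (1−0.304)·(1−0.870)·m_A, so m_A = 853.42/0.9095 = 938.31 kg/h.
Product H = 0.870×938.31 = 816.33 kg/h.

816.3 kg/h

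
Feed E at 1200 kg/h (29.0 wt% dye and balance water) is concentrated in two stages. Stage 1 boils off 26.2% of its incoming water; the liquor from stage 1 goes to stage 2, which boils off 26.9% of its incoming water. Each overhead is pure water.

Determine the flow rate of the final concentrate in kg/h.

water in feed = 1200×0.710 = 852 kg/h.
After stage 1: water left = (1−0.262)×852 = 628.78; stream total = 976.78 kg/h.
After stage 2: water left = (1−0.269)×628.78 = 459.64; final concentrate = 807.64 kg/h.

807.6 kg/h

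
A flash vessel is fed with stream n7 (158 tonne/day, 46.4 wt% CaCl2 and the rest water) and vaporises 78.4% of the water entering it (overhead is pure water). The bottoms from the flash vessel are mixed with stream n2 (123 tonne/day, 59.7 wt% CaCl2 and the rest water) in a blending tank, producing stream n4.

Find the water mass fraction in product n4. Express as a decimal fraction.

Vapour removed = 0.784×0.536×158 = 66.395 tonne/day; concentrate = 91.605 tonne/day.
water reaching the mixer = 18.293 (from concentrate) + 123×0.403 = 67.862 tonne/day.
Product flow = 91.605 + 123 = 214.6 tonne/day; water fraction = 0.3162.

0.3162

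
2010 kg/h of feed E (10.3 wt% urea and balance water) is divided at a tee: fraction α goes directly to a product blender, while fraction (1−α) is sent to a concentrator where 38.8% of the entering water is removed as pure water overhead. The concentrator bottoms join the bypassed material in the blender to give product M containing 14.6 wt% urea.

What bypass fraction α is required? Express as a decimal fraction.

0.154

All 2010×0.103 = 207.03 kg/h of urea reaches M, so M = 207.03/0.146 = 1418 kg/h and vapour = 591.99 kg/h.
The evaporator receives (1−α)·2010 of feed at 0.897 water and removes 0.388 of that water:
0.388×0.897×(1−α)×2010 = 591.99
(1−α) = 591.99/699.55 = 0.8462;  α = 0.1538.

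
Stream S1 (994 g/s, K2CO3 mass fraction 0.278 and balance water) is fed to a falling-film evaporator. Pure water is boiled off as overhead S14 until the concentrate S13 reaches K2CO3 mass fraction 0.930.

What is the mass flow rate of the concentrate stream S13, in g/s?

297.1 g/s

K2CO3 is conserved: 994×0.278 = 276.33 g/s all reports to the concentrate.
Concentrate = 276.33/(target fraction) = 297.13 g/s.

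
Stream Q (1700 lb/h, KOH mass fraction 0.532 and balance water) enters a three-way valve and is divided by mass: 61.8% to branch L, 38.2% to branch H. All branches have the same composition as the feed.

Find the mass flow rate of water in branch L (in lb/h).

491.7 lb/h

Branch L total = 0.618×1700 = 1050.6 lb/h.
water in L = 0.468×1050.6 = 491.68 lb/h.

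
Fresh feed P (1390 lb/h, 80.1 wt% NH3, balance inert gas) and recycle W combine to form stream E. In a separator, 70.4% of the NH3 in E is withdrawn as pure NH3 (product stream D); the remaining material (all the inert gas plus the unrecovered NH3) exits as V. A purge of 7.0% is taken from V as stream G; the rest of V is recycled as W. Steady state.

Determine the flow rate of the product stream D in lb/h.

NH3 in E: m_A = 1390×0.801 + (1−0.070)·(1−0.704)·m_A, so m_A = 1113.4/0.7247 = 1536.3 lb/h.
Product D = 0.704×1536.3 = 1081.6 lb/h.

1082 lb/h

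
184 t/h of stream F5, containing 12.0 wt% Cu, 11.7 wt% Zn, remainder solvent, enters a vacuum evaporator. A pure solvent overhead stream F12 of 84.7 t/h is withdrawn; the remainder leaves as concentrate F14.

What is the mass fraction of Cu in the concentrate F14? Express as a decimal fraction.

0.222

Cu is not removed: 184×0.120 = 22.08 t/h of Cu enters F14.
Concentrate = 184 − 84.7 = 99.3 t/h.
Mass fraction = 22.08/99.3 = 0.222.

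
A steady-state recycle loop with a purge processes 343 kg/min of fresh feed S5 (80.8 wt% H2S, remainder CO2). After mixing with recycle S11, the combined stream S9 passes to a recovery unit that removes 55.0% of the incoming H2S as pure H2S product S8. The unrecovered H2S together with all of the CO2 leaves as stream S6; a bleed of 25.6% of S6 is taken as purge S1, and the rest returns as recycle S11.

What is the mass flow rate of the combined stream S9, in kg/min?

CO2 enters only via S5 and leaves only via the purge: 343×0.192 = 0.256×(CO2 in S6), and the recovery unit passes all CO2, so CO2 in S9 = CO2 in S6 = 257.25 kg/min.
H2S in S9: m_A = 343×0.808 + (1−0.256)·(1−0.550)·m_A, so m_A = 277.14/0.6652 = 416.63 kg/min.
S9 = 416.63 + 257.25 = 673.88 kg/min.

673.9 kg/min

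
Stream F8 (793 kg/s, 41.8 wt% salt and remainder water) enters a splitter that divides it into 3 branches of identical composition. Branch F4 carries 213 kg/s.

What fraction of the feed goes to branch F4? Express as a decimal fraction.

0.269

Fraction to F4 = 213/793 = 0.2686.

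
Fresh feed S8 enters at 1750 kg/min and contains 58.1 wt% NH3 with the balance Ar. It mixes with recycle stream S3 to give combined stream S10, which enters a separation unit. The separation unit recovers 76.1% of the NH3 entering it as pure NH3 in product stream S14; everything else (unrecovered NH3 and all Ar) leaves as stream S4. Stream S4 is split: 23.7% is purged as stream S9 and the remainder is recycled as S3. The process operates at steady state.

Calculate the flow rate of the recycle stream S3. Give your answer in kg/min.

2587 kg/min

Ar enters only via S8 and leaves only via the purge: 1750×0.419 = 0.237×(Ar in S4), and the separation unit passes all Ar, so Ar in S10 = Ar in S4 = 3093.9 kg/min.
NH3 in S10: m_A = 1750×0.581 + (1−0.237)·(1−0.761)·m_A, so m_A = 1016.7/0.8176 = 1243.5 kg/min.
S4 = (1−0.761)×1243.5 + 3093.9 = 3391.1 kg/min.
Recycle S3 = (1−0.237)×3391.1 = 2587.4 kg/min.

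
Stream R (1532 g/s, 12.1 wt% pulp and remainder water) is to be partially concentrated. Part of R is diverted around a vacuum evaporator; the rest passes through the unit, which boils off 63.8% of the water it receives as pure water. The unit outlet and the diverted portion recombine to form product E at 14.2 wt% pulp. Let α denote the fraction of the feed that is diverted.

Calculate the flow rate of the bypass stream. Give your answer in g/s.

1128 g/s

All 1532×0.121 = 185.37 g/s of pulp reaches E, so E = 185.37/0.142 = 1305.4 g/s and vapour = 226.56 g/s.
The evaporator receives (1−α)·1532 of feed at 0.879 water and removes 0.638 of that water:
0.638×0.879×(1−α)×1532 = 226.56
(1−α) = 226.56/859.15 = 0.2637;  α = 0.7363.
Bypass flow = 0.7363×1532 = 1128 g/s.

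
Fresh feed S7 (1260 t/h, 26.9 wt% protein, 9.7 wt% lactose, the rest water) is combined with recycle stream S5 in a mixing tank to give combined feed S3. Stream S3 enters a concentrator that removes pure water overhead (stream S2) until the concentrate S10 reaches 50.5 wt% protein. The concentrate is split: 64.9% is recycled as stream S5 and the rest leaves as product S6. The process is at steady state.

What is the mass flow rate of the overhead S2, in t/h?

588.8 t/h

Overall protein balance (none leaves overhead): protein in fresh feed = protein in product, i.e. 1260×0.269 = (1−0.649)·S10·0.505.
S10 = 338.94/(0.505×0.351) = 1912.2 t/h.
Recycle S5 = 0.649×1912.2 = 1241 t/h.
Combined feed S3 = 1260 + 1241 = 2501 t/h.
Overhead S2 = S3 − S10 = 2501 − 1912.2 = 588.83 t/h.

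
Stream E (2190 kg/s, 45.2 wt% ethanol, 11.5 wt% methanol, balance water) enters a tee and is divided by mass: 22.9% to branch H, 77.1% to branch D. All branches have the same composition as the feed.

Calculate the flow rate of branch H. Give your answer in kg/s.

Branch H flow = 0.229×2190 = 501.51 kg/s.

501.5 kg/s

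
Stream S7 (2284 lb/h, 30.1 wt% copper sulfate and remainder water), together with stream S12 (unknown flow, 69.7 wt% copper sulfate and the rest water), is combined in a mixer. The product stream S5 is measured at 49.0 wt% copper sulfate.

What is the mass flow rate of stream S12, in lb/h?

Let S12 be the unknown flow. Total out = 2284 + S12.
copper sulfate balance: 687.48 + 0.697·S12 = 0.490·(2284 + S12)
(0.697 − 0.490)·S12 = 0.490×2284 − 687.48 = 431.68
S12 = 431.68 / 0.207 = 2085.4 lb/h

2085 lb/h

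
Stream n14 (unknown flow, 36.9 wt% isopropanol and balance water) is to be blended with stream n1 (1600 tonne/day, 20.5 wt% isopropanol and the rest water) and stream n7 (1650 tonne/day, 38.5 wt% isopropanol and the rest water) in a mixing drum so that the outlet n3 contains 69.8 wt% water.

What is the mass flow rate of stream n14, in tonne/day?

Let n14 be the unknown flow. Total out = 3250 + n14.
water balance: 2286.8 + 0.631·n14 = 0.698·(3250 + n14)
(0.631 − 0.698)·n14 = 0.698×3250 − 2286.8 = -18.25
n14 = -18.25 / -0.067 = 272.39 tonne/day

272.4 tonne/day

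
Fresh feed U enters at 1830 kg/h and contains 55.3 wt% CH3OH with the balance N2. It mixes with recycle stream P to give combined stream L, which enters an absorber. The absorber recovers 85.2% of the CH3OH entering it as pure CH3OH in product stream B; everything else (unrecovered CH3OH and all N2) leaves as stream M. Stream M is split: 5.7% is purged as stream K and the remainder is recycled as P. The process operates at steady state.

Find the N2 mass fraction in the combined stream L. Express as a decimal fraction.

N2 enters only via U and leaves only via the purge: 1830×0.447 = 0.057×(N2 in M), and the absorber passes all N2, so N2 in L = N2 in M = 14351 kg/h.
CH3OH in L: m_A = 1830×0.553 + (1−0.057)·(1−0.852)·m_A, so m_A = 1012/0.8604 = 1176.1 kg/h.
L = 1176.1 + 14351 = 15527 kg/h.
N2 fraction in L = 14351/15527 = 0.9243.

0.9243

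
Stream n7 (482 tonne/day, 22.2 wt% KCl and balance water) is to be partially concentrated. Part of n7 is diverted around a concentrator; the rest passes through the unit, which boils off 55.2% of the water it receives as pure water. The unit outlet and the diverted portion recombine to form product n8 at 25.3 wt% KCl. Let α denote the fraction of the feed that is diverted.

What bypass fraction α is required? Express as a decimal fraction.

All 482×0.222 = 107 tonne/day of KCl reaches n8, so n8 = 107/0.253 = 422.94 tonne/day and vapour = 59.059 tonne/day.
The evaporator receives (1−α)·482 of feed at 0.778 water and removes 0.552 of that water:
0.552×0.778×(1−α)×482 = 59.059
(1−α) = 59.059/207 = 0.2853;  α = 0.7147.

0.715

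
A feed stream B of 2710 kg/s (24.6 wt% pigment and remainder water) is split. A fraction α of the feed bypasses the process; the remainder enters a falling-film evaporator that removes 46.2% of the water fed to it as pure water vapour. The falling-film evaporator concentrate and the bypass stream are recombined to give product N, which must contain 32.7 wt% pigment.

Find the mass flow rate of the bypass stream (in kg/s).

782.9 kg/s

All 2710×0.246 = 666.66 kg/s of pigment reaches N, so N = 666.66/0.327 = 2038.7 kg/s and vapour = 671.28 kg/s.
The evaporator receives (1−α)·2710 of feed at 0.754 water and removes 0.462 of that water:
0.462×0.754×(1−α)×2710 = 671.28
(1−α) = 671.28/944.02 = 0.7111;  α = 0.2889.
Bypass flow = 0.2889×2710 = 782.95 kg/s.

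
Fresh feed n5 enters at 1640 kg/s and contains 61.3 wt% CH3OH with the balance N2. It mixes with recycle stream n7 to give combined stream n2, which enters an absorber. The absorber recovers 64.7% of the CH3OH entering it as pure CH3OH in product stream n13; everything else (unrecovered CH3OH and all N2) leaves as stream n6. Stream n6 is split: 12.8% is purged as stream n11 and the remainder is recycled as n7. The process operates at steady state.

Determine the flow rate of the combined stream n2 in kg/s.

N2 enters only via n5 and leaves only via the purge: 1640×0.387 = 0.128×(N2 in n6), and the absorber passes all N2, so N2 in n2 = N2 in n6 = 4958.4 kg/s.
CH3OH in n2: m_A = 1640×0.613 + (1−0.128)·(1−0.647)·m_A, so m_A = 1005.3/0.6922 = 1452.4 kg/s.
n2 = 1452.4 + 4958.4 = 6410.8 kg/s.

6411 kg/s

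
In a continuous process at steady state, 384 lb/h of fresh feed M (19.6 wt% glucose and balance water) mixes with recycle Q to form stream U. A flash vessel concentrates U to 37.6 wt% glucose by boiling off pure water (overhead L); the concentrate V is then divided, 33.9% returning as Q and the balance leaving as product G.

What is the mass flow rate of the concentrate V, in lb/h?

Overall glucose balance (none leaves overhead): glucose in fresh feed = glucose in product, i.e. 384×0.196 = (1−0.339)·V·0.376.
V = 75.264/(0.376×0.661) = 302.83 lb/h.

302.8 lb/h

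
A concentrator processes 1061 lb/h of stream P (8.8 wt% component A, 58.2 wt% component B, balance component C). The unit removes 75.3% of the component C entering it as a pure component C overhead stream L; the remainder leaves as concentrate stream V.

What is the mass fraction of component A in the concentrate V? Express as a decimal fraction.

component A is not removed: 1061×0.088 = 93.368 lb/h of component A enters V.
component C entering = 1061×0.330 = 350.13 lb/h; overhead removed = 0.753×350.13 = 263.65 lb/h.
Concentrate = 1061 − 263.65 = 797.35 lb/h.
Mass fraction = 93.368/797.35 = 0.117.

0.117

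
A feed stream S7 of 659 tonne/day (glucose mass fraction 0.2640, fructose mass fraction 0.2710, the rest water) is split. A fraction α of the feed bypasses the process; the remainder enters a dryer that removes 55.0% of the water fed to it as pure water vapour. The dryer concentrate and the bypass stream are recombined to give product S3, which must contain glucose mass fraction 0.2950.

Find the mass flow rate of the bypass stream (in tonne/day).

All 659×0.264 = 173.98 tonne/day of glucose reaches S3, so S3 = 173.98/0.295 = 589.75 tonne/day and vapour = 69.251 tonne/day.
The evaporator receives (1−α)·659 of feed at 0.465 water and removes 0.550 of that water:
0.550×0.465×(1−α)×659 = 69.251
(1−α) = 69.251/168.54 = 0.4109;  α = 0.5891.
Bypass flow = 0.5891×659 = 388.22 tonne/day.

388.2 tonne/day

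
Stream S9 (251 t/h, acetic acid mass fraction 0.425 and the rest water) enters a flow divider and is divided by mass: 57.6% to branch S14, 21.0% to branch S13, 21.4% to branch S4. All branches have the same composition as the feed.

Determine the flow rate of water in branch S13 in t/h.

Branch S13 total = 0.210×251 = 52.71 t/h.
water in S13 = 0.575×52.71 = 30.308 t/h.

30.31 t/h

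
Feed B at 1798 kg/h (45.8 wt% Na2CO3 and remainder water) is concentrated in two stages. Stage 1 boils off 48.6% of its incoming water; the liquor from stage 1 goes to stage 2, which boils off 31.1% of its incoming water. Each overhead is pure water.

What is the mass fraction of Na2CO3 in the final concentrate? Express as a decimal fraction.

0.7047

water in feed = 1798×0.542 = 974.52 kg/h.
After stage 1: water left = (1−0.486)×974.52 = 500.9; stream total = 1324.4 kg/h.
After stage 2: water left = (1−0.311)×500.9 = 345.12; final concentrate = 1168.6 kg/h.
Na2CO3 fraction = 823.48/1168.6 = 0.7047.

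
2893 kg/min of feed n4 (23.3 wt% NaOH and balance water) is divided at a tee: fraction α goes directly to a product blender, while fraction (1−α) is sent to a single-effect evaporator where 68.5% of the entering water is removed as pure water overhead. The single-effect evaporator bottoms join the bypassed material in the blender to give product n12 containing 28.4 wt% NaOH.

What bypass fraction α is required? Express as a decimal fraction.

All 2893×0.233 = 674.07 kg/min of NaOH reaches n12, so n12 = 674.07/0.284 = 2373.5 kg/min and vapour = 519.52 kg/min.
The evaporator receives (1−α)·2893 of feed at 0.767 water and removes 0.685 of that water:
0.685×0.767×(1−α)×2893 = 519.52
(1−α) = 519.52/1520 = 0.3418;  α = 0.6582.

0.658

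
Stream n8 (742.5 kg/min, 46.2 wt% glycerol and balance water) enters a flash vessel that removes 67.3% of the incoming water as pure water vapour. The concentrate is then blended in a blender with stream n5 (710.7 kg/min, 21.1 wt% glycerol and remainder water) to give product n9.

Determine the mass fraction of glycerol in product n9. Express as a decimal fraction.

Vapour removed = 0.673×0.538×742.5 = 268.84 kg/min; concentrate = 473.66 kg/min.
glycerol reaching the mixer = 343.04 (from concentrate) + 710.7×0.211 = 492.99 kg/min.
Product flow = 473.66 + 710.7 = 1184.4 kg/min; glycerol fraction = 0.4163.

0.4163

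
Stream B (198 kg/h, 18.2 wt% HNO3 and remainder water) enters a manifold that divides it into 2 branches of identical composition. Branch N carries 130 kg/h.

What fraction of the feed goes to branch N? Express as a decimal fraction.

Fraction to N = 130/198 = 0.6566.

0.657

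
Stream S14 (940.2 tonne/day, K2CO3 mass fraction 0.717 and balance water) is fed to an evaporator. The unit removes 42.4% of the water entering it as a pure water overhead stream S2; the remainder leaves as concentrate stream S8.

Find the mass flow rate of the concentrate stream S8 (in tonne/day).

827.4 tonne/day

water entering = 940.2×0.283 = 266.08 tonne/day; overhead removed = 0.424×266.08 = 112.82 tonne/day.
Concentrate = 940.2 − 112.82 = 827.38 tonne/day.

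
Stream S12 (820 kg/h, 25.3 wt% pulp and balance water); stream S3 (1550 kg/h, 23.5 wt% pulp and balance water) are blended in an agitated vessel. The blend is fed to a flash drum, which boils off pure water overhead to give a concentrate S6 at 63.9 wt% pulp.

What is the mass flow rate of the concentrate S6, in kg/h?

pulp entering = 820×0.253 + 1550×0.235 = 571.71 kg/h.
All pulp reports to S6, so S6 = 571.71/0.639 = 894.69 kg/h.

894.7 kg/h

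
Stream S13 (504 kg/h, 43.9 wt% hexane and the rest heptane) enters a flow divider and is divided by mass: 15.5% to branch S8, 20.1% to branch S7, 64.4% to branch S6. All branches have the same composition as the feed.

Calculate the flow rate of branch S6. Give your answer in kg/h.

324.6 kg/h

Branch S6 flow = 0.644×504 = 324.58 kg/h.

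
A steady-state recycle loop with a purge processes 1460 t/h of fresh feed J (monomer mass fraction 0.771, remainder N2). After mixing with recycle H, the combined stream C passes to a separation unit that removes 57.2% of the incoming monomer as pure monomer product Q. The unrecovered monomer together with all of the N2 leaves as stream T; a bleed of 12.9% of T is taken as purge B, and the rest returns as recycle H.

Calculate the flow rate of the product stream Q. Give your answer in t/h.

1027 t/h

monomer in C: m_A = 1460×0.771 + (1−0.129)·(1−0.572)·m_A, so m_A = 1125.7/0.6272 = 1794.7 t/h.
Product Q = 0.572×1794.7 = 1026.6 t/h.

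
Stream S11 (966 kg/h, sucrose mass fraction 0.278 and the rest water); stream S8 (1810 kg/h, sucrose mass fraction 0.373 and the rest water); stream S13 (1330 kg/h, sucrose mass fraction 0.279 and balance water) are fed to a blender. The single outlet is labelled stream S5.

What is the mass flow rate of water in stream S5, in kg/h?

water out = water in = 966×0.722 + 1810×0.627 + 1330×0.721 = 2791.3 kg/h.

2791 kg/h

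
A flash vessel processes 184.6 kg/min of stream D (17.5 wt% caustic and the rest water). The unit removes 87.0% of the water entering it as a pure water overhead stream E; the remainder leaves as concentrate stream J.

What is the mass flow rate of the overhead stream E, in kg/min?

water entering = 184.6×0.825 = 152.29 kg/min; overhead removed = 0.870×152.29 = 132.5 kg/min.

132.5 kg/min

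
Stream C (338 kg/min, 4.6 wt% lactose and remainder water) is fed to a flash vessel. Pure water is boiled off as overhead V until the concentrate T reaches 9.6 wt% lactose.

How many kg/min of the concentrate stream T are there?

lactose is conserved: 338×0.046 = 15.548 kg/min all reports to the concentrate.
Concentrate = 15.548/(target fraction) = 161.96 kg/min.

162 kg/min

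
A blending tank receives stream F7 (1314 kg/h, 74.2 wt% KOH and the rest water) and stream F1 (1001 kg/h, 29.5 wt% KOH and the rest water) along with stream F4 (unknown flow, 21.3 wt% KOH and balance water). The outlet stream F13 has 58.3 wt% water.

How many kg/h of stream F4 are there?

Let F4 be the unknown flow. Total out = 2315 + F4.
water balance: 1044.7 + 0.787·F4 = 0.583·(2315 + F4)
(0.787 − 0.583)·F4 = 0.583×2315 − 1044.7 = 304.93
F4 = 304.93 / 0.204 = 1494.7 kg/h

1495 kg/h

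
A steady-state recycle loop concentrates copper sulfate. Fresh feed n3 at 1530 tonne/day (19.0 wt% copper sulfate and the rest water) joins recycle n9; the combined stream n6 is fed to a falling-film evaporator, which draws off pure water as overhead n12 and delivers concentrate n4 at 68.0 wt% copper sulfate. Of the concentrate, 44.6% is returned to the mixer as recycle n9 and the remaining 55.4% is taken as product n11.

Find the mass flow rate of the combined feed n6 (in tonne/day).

Overall copper sulfate balance (none leaves overhead): copper sulfate in fresh feed = copper sulfate in product, i.e. 1530×0.190 = (1−0.446)·n4·0.680.
n4 = 290.7/(0.680×0.554) = 771.66 tonne/day.
Recycle n9 = 0.446×771.66 = 344.16 tonne/day.
Combined feed n6 = 1530 + 344.16 = 1874.2 tonne/day.

1874 tonne/day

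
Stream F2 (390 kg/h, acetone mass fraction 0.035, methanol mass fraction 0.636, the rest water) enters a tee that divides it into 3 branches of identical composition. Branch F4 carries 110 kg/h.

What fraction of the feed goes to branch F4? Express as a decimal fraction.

Fraction to F4 = 110/390 = 0.2821.

0.282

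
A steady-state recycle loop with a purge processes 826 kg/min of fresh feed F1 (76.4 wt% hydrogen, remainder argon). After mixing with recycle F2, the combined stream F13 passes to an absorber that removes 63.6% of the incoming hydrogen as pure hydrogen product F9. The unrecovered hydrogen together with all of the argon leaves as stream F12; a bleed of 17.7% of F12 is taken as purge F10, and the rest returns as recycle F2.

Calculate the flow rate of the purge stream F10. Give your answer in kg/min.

253 kg/min

argon enters only via F1 and leaves only via the purge: 826×0.236 = 0.177×(argon in F12), and the absorber passes all argon, so argon in F13 = argon in F12 = 1101.3 kg/min.
hydrogen in F13: m_A = 826×0.764 + (1−0.177)·(1−0.636)·m_A, so m_A = 631.06/0.7004 = 900.97 kg/min.
F12 = (1−0.636)×900.97 + 1101.3 = 1429.3 kg/min.
Purge F10 = 0.177×1429.3 = 252.98 kg/min.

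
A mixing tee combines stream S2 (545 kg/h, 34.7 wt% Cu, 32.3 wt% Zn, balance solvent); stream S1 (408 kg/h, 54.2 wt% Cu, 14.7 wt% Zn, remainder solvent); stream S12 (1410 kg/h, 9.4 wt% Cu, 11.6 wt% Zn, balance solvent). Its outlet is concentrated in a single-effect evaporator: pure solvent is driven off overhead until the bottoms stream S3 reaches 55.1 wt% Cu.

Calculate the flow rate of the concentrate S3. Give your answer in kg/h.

Cu entering = 545×0.347 + 408×0.542 + 1410×0.094 = 542.79 kg/h.
All Cu reports to S3, so S3 = 542.79/0.551 = 985.1 kg/h.

985.1 kg/h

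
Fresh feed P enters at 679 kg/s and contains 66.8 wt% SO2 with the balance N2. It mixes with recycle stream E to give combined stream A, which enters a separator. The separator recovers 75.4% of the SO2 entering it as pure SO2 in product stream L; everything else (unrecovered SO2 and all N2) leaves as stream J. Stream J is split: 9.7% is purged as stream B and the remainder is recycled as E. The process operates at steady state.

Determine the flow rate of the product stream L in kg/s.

SO2 in A: m_A = 679×0.668 + (1−0.097)·(1−0.754)·m_A, so m_A = 453.57/0.7779 = 583.1 kg/s.
Product L = 0.754×583.1 = 439.66 kg/s.

439.7 kg/s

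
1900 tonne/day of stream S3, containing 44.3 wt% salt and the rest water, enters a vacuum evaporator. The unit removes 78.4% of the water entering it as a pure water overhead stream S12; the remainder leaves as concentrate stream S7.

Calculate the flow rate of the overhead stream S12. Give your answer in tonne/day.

829.7 tonne/day

water entering = 1900×0.557 = 1058.3 tonne/day; overhead removed = 0.784×1058.3 = 829.71 tonne/day.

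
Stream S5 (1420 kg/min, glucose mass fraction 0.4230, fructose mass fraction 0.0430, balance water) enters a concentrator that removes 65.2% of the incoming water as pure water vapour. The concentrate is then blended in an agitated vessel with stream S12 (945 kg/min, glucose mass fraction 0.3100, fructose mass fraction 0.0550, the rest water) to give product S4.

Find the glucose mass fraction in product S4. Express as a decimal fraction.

Vapour removed = 0.652×0.534×1420 = 494.4 kg/min; concentrate = 925.6 kg/min.
glucose reaching the mixer = 600.66 (from concentrate) + 945×0.310 = 893.61 kg/min.
Product flow = 925.6 + 945 = 1870.6 kg/min; glucose fraction = 0.4777.

0.4777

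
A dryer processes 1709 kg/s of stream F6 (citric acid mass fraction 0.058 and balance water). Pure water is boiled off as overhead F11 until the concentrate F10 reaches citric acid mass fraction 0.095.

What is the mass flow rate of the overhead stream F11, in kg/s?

665.6 kg/s

citric acid is conserved: 1709×0.058 = 99.122 kg/s all reports to the concentrate.
Concentrate = 99.122/(target fraction) = 1043.4 kg/s.
Overhead = 1709 − 1043.4 = 665.61 kg/s.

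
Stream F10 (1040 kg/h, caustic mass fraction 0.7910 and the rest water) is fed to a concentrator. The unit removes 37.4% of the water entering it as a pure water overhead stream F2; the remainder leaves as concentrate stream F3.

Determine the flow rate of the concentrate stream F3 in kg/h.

water entering = 1040×0.209 = 217.36 kg/h; overhead removed = 0.374×217.36 = 81.293 kg/h.
Concentrate = 1040 − 81.293 = 958.71 kg/h.

958.7 kg/h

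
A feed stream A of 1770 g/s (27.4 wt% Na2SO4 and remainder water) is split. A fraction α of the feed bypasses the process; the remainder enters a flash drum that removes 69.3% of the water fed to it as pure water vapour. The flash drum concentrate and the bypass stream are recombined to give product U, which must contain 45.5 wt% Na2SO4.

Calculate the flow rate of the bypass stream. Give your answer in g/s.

370.5 g/s

All 1770×0.274 = 484.98 g/s of Na2SO4 reaches U, so U = 484.98/0.455 = 1065.9 g/s and vapour = 704.11 g/s.
The evaporator receives (1−α)·1770 of feed at 0.726 water and removes 0.693 of that water:
0.693×0.726×(1−α)×1770 = 704.11
(1−α) = 704.11/890.52 = 0.7907;  α = 0.2093.
Bypass flow = 0.2093×1770 = 370.51 g/s.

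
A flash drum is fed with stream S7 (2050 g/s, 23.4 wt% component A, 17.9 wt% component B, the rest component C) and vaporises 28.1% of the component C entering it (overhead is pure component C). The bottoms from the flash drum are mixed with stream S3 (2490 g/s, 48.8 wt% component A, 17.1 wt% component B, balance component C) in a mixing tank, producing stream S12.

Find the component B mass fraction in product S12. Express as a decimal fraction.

0.189

Vapour removed = 0.281×0.587×2050 = 338.14 g/s; concentrate = 1711.9 g/s.
component B reaching the mixer = 366.95 (from concentrate) + 2490×0.171 = 792.74 g/s.
Product flow = 1711.9 + 2490 = 4201.9 g/s; component B fraction = 0.189.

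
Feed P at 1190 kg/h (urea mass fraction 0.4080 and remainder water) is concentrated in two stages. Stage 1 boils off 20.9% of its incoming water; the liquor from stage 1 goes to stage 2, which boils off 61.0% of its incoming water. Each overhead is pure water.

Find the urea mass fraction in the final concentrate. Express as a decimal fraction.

water in feed = 1190×0.592 = 704.48 kg/h.
After stage 1: water left = (1−0.209)×704.48 = 557.24; stream total = 1042.8 kg/h.
After stage 2: water left = (1−0.610)×557.24 = 217.33; final concentrate = 702.85 kg/h.
urea fraction = 485.52/702.85 = 0.6908.

0.6908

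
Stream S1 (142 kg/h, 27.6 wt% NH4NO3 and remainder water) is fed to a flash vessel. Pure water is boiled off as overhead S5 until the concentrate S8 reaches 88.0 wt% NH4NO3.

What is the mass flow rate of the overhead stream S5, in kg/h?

NH4NO3 is conserved: 142×0.276 = 39.192 kg/h all reports to the concentrate.
Concentrate = 39.192/(target fraction) = 44.536 kg/h.
Overhead = 142 − 44.536 = 97.464 kg/h.

97.46 kg/h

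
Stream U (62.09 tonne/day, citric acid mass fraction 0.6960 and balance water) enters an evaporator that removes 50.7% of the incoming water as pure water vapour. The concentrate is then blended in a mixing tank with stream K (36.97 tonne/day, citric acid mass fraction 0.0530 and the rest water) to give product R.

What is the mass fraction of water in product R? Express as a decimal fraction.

0.4952

Vapour removed = 0.507×0.304×62.09 = 9.5698 tonne/day; concentrate = 52.52 tonne/day.
water reaching the mixer = 9.3056 (from concentrate) + 36.97×0.947 = 44.316 tonne/day.
Product flow = 52.52 + 36.97 = 89.49 tonne/day; water fraction = 0.4952.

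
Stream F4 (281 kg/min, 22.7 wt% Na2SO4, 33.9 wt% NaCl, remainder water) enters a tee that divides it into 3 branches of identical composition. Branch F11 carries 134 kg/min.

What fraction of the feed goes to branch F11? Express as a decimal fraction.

0.477

Fraction to F11 = 134/281 = 0.4769.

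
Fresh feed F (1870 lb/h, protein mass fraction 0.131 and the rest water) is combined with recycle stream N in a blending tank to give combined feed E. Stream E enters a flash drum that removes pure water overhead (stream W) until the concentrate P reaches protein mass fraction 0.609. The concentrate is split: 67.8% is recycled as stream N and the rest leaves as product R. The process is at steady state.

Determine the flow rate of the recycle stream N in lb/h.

847 lb/h

Overall protein balance (none leaves overhead): protein in fresh feed = protein in product, i.e. 1870×0.131 = (1−0.678)·P·0.609.
P = 244.97/(0.609×0.322) = 1249.2 lb/h.
Recycle N = 0.678×1249.2 = 846.97 lb/h.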